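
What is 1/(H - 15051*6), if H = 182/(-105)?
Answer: -15/1354616 ≈ -1.1073e-5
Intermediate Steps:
H = -26/15 (H = -1/105*182 = -26/15 ≈ -1.7333)
1/(H - 15051*6) = 1/(-26/15 - 15051*6) = 1/(-26/15 - 90306) = 1/(-1354616/15) = -15/1354616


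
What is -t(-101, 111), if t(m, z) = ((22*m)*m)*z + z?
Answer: -24910953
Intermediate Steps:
t(m, z) = z + 22*z*m² (t(m, z) = (22*m²)*z + z = 22*z*m² + z = z + 22*z*m²)
-t(-101, 111) = -111*(1 + 22*(-101)²) = -111*(1 + 22*10201) = -111*(1 + 224422) = -111*224423 = -1*24910953 = -24910953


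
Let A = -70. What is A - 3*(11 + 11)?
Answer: -136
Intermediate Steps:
A - 3*(11 + 11) = -70 - 3*(11 + 11) = -70 - 3*22 = -70 - 66 = -136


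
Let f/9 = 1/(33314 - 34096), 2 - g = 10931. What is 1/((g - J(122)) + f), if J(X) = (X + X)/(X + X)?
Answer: -782/8547269 ≈ -9.1491e-5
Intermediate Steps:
g = -10929 (g = 2 - 1*10931 = 2 - 10931 = -10929)
J(X) = 1 (J(X) = (2*X)/((2*X)) = (2*X)*(1/(2*X)) = 1)
f = -9/782 (f = 9/(33314 - 34096) = 9/(-782) = 9*(-1/782) = -9/782 ≈ -0.011509)
1/((g - J(122)) + f) = 1/((-10929 - 1*1) - 9/782) = 1/((-10929 - 1) - 9/782) = 1/(-10930 - 9/782) = 1/(-8547269/782) = -782/8547269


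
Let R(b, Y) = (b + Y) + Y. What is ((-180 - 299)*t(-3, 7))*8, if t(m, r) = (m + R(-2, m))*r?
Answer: 295064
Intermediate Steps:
R(b, Y) = b + 2*Y (R(b, Y) = (Y + b) + Y = b + 2*Y)
t(m, r) = r*(-2 + 3*m) (t(m, r) = (m + (-2 + 2*m))*r = (-2 + 3*m)*r = r*(-2 + 3*m))
((-180 - 299)*t(-3, 7))*8 = ((-180 - 299)*(7*(-2 + 3*(-3))))*8 = -3353*(-2 - 9)*8 = -3353*(-11)*8 = -479*(-77)*8 = 36883*8 = 295064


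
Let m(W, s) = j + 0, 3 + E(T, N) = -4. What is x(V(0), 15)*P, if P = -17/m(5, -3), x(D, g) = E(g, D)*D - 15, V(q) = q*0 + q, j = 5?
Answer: 51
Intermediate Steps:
E(T, N) = -7 (E(T, N) = -3 - 4 = -7)
m(W, s) = 5 (m(W, s) = 5 + 0 = 5)
V(q) = q (V(q) = 0 + q = q)
x(D, g) = -15 - 7*D (x(D, g) = -7*D - 15 = -15 - 7*D)
P = -17/5 ≈ -3.4000
x(V(0), 15)*P = (-15 - 7*0)*(-17/5) = (-15 + 0)*(-17/5) = -15*(-17/5) = 51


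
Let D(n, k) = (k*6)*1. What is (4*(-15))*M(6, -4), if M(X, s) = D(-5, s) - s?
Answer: 1200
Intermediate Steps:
D(n, k) = 6*k (D(n, k) = (6*k)*1 = 6*k)
M(X, s) = 5*s (M(X, s) = 6*s - s = 5*s)
(4*(-15))*M(6, -4) = (4*(-15))*(5*(-4)) = -60*(-20) = 1200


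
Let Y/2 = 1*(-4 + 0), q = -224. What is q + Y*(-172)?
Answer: 1152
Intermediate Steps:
Y = -8 (Y = 2*(1*(-4 + 0)) = 2*(1*(-4)) = 2*(-4) = -8)
q + Y*(-172) = -224 - 8*(-172) = -224 + 1376 = 1152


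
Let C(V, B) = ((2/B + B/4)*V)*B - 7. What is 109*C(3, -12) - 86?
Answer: 11577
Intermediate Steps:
C(V, B) = -7 + B*V*(2/B + B/4) (C(V, B) = ((2/B + B*(¼))*V)*B - 7 = ((2/B + B/4)*V)*B - 7 = (V*(2/B + B/4))*B - 7 = B*V*(2/B + B/4) - 7 = -7 + B*V*(2/B + B/4))
109*C(3, -12) - 86 = 109*(-7 + 2*3 + (¼)*3*(-12)²) - 86 = 109*(-7 + 6 + (¼)*3*144) - 86 = 109*(-7 + 6 + 108) - 86 = 109*107 - 86 = 11663 - 86 = 11577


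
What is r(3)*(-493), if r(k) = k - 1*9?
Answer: 2958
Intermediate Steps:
r(k) = -9 + k (r(k) = k - 9 = -9 + k)
r(3)*(-493) = (-9 + 3)*(-493) = -6*(-493) = 2958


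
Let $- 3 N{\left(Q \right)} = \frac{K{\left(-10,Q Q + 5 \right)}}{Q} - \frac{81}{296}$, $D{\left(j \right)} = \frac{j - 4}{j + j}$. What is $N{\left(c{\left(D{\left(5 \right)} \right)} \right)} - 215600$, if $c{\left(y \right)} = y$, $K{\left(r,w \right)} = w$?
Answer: $- \frac{319112581}{1480} \approx -2.1562 \cdot 10^{5}$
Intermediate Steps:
$D{\left(j \right)} = \frac{-4 + j}{2 j}$
$N{\left(Q \right)} = \frac{27}{296} - \frac{5 + Q^{2}}{3 Q}$ ($N{\left(Q \right)} = - \frac{\frac{Q Q + 5}{Q} - \frac{81}{296}}{3} = - \frac{\frac{Q^{2} + 5}{Q} - \frac{81}{296}}{3} = - \frac{\frac{5 + Q^{2}}{Q} - \frac{81}{296}}{3} = - \frac{- \frac{81}{296} + \frac{5 + Q^{2}}{Q}}{3} = \frac{27}{296} - \frac{5 + Q^{2}}{3 Q}$)
$N{\left(c{\left(D{\left(5 \right)} \right)} \right)} - 215600 = \left(\frac{27}{296} - \frac{5}{3 \frac{-4 + 5}{2 \cdot 5}} - \frac{\frac{1}{2} \cdot \frac{1}{5} \left(-4 + 5\right)}{3}\right) - 215600 = \left(\frac{27}{296} - \frac{5}{3 \cdot \frac{1}{2} \cdot \frac{1}{5} \cdot 1} - \frac{\frac{1}{2} \cdot \frac{1}{5} \cdot 1}{3}\right) - 215600 = \left(\frac{27}{296} - \frac{5 \frac{1}{\frac{1}{10}}}{3} - \frac{1}{30}\right) - 215600 = \left(\frac{27}{296} - \frac{50}{3} - \frac{1}{30}\right) - 215600 = - \frac{24581}{1480} - 215600 = - \frac{319112581}{1480}$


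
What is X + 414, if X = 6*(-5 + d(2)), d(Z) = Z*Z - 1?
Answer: 402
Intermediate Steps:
d(Z) = -1 + Z**2 (d(Z) = Z**2 - 1 = -1 + Z**2)
X = -12 (X = 6*(-5 + (-1 + 2**2)) = 6*(-5 + (-1 + 4)) = 6*(-5 + 3) = 6*(-2) = -12)
X + 414 = -12 + 414 = 402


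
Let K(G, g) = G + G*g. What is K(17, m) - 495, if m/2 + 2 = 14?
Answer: -70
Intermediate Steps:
m = 24 (m = -4 + 2*14 = -4 + 28 = 24)
K(17, m) - 495 = 17*(1 + 24) - 495 = 17*25 - 495 = 425 - 495 = -70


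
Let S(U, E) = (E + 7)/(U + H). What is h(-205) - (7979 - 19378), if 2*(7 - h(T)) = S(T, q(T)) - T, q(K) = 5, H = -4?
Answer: 4724875/418 ≈ 11304.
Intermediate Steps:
S(U, E) = (7 + E)/(-4 + U) (S(U, E) = (E + 7)/(U - 4) = (7 + E)/(-4 + U))
h(T) = 7 + T/2 - 6/(-4 + T) (h(T) = 7 - ((7 + 5)/(-4 + T) - T)/2 = 7 - (12/(-4 + T) - T)/2 = 7 - (-T + 12/(-4 + T))/2 = 7 + (T/2 - 6/(-4 + T)) = 7 + T/2 - 6/(-4 + T))
h(-205) - (7979 - 19378) = (-12 + (-4 - 205)*(14 - 205))/(2*(-4 - 205)) - (7979 - 19378) = (½)*(-12 - 209*(-191))/(-209) - 1*(-11399) = (½)*(-1/209)*(-12 + 39919) + 11399 = (½)*(-1/209)*39907 + 11399 = -39907/418 + 11399 = 4724875/418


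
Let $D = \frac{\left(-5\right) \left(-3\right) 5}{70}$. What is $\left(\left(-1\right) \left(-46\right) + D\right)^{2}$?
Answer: $\frac{434281}{196} \approx 2215.7$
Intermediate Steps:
$D = \frac{15}{14}$ ($D = 15 \cdot 5 \cdot \frac{1}{70} = 75 \cdot \frac{1}{70} = \frac{15}{14} \approx 1.0714$)
$\left(\left(-1\right) \left(-46\right) + D\right)^{2} = \left(\left(-1\right) \left(-46\right) + \frac{15}{14}\right)^{2} = \left(46 + \frac{15}{14}\right)^{2} = \left(\frac{659}{14}\right)^{2} = \frac{434281}{196}$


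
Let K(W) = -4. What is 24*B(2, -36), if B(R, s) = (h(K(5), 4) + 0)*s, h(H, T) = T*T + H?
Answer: -10368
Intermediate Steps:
h(H, T) = H + T² (h(H, T) = T² + H = H + T²)
B(R, s) = 12*s (B(R, s) = ((-4 + 4²) + 0)*s = ((-4 + 16) + 0)*s = (12 + 0)*s = 12*s)
24*B(2, -36) = 24*(12*(-36)) = 24*(-432) = -10368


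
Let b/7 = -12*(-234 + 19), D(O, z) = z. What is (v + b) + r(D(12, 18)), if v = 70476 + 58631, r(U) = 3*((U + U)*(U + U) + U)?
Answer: 151109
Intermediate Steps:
r(U) = 3*U + 12*U² (r(U) = 3*((2*U)*(2*U) + U) = 3*(4*U² + U) = 3*(U + 4*U²) = 3*U + 12*U²)
v = 129107
b = 18060 (b = 7*(-12*(-234 + 19)) = 7*(-12*(-215)) = 7*2580 = 18060)
(v + b) + r(D(12, 18)) = (129107 + 18060) + 3*18*(1 + 4*18) = 147167 + 3*18*(1 + 72) = 147167 + 3*18*73 = 147167 + 3942 = 151109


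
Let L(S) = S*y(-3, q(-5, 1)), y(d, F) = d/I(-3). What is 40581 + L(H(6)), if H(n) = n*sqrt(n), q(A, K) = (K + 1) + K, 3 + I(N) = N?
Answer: 40581 + 3*sqrt(6) ≈ 40588.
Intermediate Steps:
I(N) = -3 + N
q(A, K) = 1 + 2*K (q(A, K) = (1 + K) + K = 1 + 2*K)
H(n) = n**(3/2)
y(d, F) = -d/6 (y(d, F) = d/(-3 - 3) = d/(-6) = d*(-1/6) = -d/6)
L(S) = S/2 (L(S) = S*(-1/6*(-3)) = S*(1/2) = S/2)
40581 + L(H(6)) = 40581 + 6**(3/2)/2 = 40581 + (6*sqrt(6))/2 = 40581 + 3*sqrt(6)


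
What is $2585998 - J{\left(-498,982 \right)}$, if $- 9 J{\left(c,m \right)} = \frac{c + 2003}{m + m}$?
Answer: $\frac{45710102153}{17676} \approx 2.586 \cdot 10^{6}$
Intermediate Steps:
$J{\left(c,m \right)} = - \frac{2003 + c}{18 m}$ ($J{\left(c,m \right)} = - \frac{\left(c + 2003\right) \frac{1}{m + m}}{9} = - \frac{\left(2003 + c\right) \frac{1}{2 m}}{9} = - \frac{\frac{1}{2} \frac{1}{m} \left(2003 + c\right)}{9} = - \frac{2003 + c}{18 m}$)
$2585998 - J{\left(-498,982 \right)} = 2585998 - \frac{-2003 - -498}{18 \cdot 982} = 2585998 - \frac{1}{18} \cdot \frac{1}{982} \left(-2003 + 498\right) = 2585998 - \frac{1}{18} \cdot \frac{1}{982} \left(-1505\right) = 2585998 - - \frac{1505}{17676} = 2585998 + \frac{1505}{17676} = \frac{45710102153}{17676}$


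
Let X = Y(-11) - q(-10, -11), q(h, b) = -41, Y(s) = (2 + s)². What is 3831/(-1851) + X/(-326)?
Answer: -245788/100571 ≈ -2.4439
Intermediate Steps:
X = 122 (X = (2 - 11)² - 1*(-41) = (-9)² + 41 = 81 + 41 = 122)
3831/(-1851) + X/(-326) = 3831/(-1851) + 122/(-326) = 3831*(-1/1851) + 122*(-1/326) = -1277/617 - 61/163 = -245788/100571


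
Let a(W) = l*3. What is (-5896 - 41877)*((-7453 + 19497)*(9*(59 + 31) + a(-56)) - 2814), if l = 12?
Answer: -486635364930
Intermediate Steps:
a(W) = 36 (a(W) = 12*3 = 36)
(-5896 - 41877)*((-7453 + 19497)*(9*(59 + 31) + a(-56)) - 2814) = (-5896 - 41877)*((-7453 + 19497)*(9*(59 + 31) + 36) - 2814) = -47773*(12044*(9*90 + 36) - 2814) = -47773*(12044*(810 + 36) - 2814) = -47773*(12044*846 - 2814) = -47773*(10189224 - 2814) = -47773*10186410 = -486635364930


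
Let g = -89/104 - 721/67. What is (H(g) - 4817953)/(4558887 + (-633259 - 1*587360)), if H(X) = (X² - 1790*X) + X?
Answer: -232910569995919/162083006322432 ≈ -1.4370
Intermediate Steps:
g = -80947/6968 (g = -89*1/104 - 721*1/67 = -89/104 - 721/67 = -80947/6968 ≈ -11.617)
H(X) = X² - 1789*X
(H(g) - 4817953)/(4558887 + (-633259 - 1*587360)) = (-80947*(-1789 - 80947/6968)/6968 - 4817953)/(4558887 + (-633259 - 1*587360)) = (-80947/6968*(-12546699/6968) - 4817953)/(4558887 + (-633259 - 587360)) = (1015617643953/48553024 - 4817953)/(4558887 - 1220619) = -232910569995919/48553024/3338268 = -232910569995919/48553024*1/3338268 = -232910569995919/162083006322432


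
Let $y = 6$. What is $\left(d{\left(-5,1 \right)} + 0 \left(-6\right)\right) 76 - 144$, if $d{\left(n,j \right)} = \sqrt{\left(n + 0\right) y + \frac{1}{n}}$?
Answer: $-144 + \frac{76 i \sqrt{755}}{5} \approx -144.0 + 417.65 i$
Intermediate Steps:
$d{\left(n,j \right)} = \sqrt{\frac{1}{n} + 6 n}$ ($d{\left(n,j \right)} = \sqrt{\left(n + 0\right) 6 + \frac{1}{n}} = \sqrt{n 6 + \frac{1}{n}} = \sqrt{6 n + \frac{1}{n}} = \sqrt{\frac{1}{n} + 6 n}$)
$\left(d{\left(-5,1 \right)} + 0 \left(-6\right)\right) 76 - 144 = \left(\sqrt{\frac{1}{-5} + 6 \left(-5\right)} + 0 \left(-6\right)\right) 76 - 144 = \left(\sqrt{- \frac{1}{5} - 30} + 0\right) 76 - 144 = \left(\sqrt{- \frac{151}{5}} + 0\right) 76 - 144 = \left(\frac{i \sqrt{755}}{5} + 0\right) 76 - 144 = \frac{i \sqrt{755}}{5} \cdot 76 - 144 = \frac{76 i \sqrt{755}}{5} - 144 = -144 + \frac{76 i \sqrt{755}}{5}$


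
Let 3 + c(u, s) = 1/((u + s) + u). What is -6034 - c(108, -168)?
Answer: -289489/48 ≈ -6031.0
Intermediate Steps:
c(u, s) = -3 + 1/(s + 2*u) (c(u, s) = -3 + 1/((u + s) + u) = -3 + 1/((s + u) + u) = -3 + 1/(s + 2*u))
-6034 - c(108, -168) = -6034 - (1 - 6*108 - 3*(-168))/(-168 + 2*108) = -6034 - (1 - 648 + 504)/(-168 + 216) = -6034 - (-143)/48 = -6034 - 1*(-143/48) = -6034 + 143/48 = -289489/48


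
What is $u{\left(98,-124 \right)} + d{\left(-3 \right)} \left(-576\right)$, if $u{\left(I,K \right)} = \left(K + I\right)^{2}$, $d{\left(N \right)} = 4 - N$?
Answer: $-3356$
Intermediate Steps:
$u{\left(I,K \right)} = \left(I + K\right)^{2}$
$u{\left(98,-124 \right)} + d{\left(-3 \right)} \left(-576\right) = \left(98 - 124\right)^{2} + \left(4 - -3\right) \left(-576\right) = \left(-26\right)^{2} + \left(4 + 3\right) \left(-576\right) = 676 + 7 \left(-576\right) = 676 - 4032 = -3356$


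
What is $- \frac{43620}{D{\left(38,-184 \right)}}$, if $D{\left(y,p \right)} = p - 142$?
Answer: $\frac{21810}{163} \approx 133.8$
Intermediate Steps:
$D{\left(y,p \right)} = -142 + p$
$- \frac{43620}{D{\left(38,-184 \right)}} = - \frac{43620}{-142 - 184} = - \frac{43620}{-326} = \left(-43620\right) \left(- \frac{1}{326}\right) = \frac{21810}{163}$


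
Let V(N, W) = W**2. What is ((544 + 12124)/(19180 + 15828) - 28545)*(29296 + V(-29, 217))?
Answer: -19082704877105/8752 ≈ -2.1804e+9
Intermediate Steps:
((544 + 12124)/(19180 + 15828) - 28545)*(29296 + V(-29, 217)) = ((544 + 12124)/(19180 + 15828) - 28545)*(29296 + 217**2) = (12668/35008 - 28545)*(29296 + 47089) = (12668*(1/35008) - 28545)*76385 = (3167/8752 - 28545)*76385 = -249822673/8752*76385 = -19082704877105/8752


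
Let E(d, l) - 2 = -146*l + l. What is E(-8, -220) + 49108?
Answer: 81010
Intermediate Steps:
E(d, l) = 2 - 145*l (E(d, l) = 2 + (-146*l + l) = 2 - 145*l)
E(-8, -220) + 49108 = (2 - 145*(-220)) + 49108 = (2 + 31900) + 49108 = 31902 + 49108 = 81010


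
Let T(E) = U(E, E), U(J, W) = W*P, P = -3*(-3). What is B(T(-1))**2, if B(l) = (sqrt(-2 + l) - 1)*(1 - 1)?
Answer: 0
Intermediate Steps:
P = 9
U(J, W) = 9*W (U(J, W) = W*9 = 9*W)
T(E) = 9*E
B(l) = 0 (B(l) = (-1 + sqrt(-2 + l))*0 = 0)
B(T(-1))**2 = 0**2 = 0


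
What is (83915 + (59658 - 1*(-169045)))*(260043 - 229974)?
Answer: 9400110642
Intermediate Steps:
(83915 + (59658 - 1*(-169045)))*(260043 - 229974) = (83915 + (59658 + 169045))*30069 = (83915 + 228703)*30069 = 312618*30069 = 9400110642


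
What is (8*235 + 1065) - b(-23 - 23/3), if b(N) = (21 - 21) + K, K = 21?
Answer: 2924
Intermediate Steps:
b(N) = 21 (b(N) = (21 - 21) + 21 = 0 + 21 = 21)
(8*235 + 1065) - b(-23 - 23/3) = (8*235 + 1065) - 1*21 = (1880 + 1065) - 21 = 2945 - 21 = 2924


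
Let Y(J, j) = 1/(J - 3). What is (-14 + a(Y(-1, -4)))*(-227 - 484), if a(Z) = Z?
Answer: 40527/4 ≈ 10132.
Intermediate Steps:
Y(J, j) = 1/(-3 + J)
(-14 + a(Y(-1, -4)))*(-227 - 484) = (-14 + 1/(-3 - 1))*(-227 - 484) = (-14 + 1/(-4))*(-711) = (-14 - ¼)*(-711) = -57/4*(-711) = 40527/4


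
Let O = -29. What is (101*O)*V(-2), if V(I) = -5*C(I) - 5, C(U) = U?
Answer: -14645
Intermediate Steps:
V(I) = -5 - 5*I (V(I) = -5*I - 5 = -5 - 5*I)
(101*O)*V(-2) = (101*(-29))*(-5 - 5*(-2)) = -2929*(-5 + 10) = -2929*5 = -14645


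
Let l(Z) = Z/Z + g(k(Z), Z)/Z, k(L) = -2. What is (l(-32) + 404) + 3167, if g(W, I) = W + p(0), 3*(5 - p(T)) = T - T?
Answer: 114301/32 ≈ 3571.9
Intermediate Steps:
p(T) = 5 (p(T) = 5 - (T - T)/3 = 5 - ⅓*0 = 5 + 0 = 5)
g(W, I) = 5 + W (g(W, I) = W + 5 = 5 + W)
l(Z) = 1 + 3/Z (l(Z) = Z/Z + (5 - 2)/Z = 1 + 3/Z)
(l(-32) + 404) + 3167 = ((3 - 32)/(-32) + 404) + 3167 = (-1/32*(-29) + 404) + 3167 = (29/32 + 404) + 3167 = 12957/32 + 3167 = 114301/32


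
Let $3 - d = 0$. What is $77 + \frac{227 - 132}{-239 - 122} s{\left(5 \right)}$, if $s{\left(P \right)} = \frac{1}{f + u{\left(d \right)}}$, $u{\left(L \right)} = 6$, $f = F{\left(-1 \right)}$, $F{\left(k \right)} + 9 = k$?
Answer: $\frac{5857}{76} \approx 77.066$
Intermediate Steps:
$d = 3$ ($d = 3 - 0 = 3 + 0 = 3$)
$F{\left(k \right)} = -9 + k$
$f = -10$ ($f = -9 - 1 = -10$)
$s{\left(P \right)} = - \frac{1}{4}$ ($s{\left(P \right)} = \frac{1}{-10 + 6} = \frac{1}{-4} = - \frac{1}{4}$)
$77 + \frac{227 - 132}{-239 - 122} s{\left(5 \right)} = 77 + \frac{227 - 132}{-239 - 122} \left(- \frac{1}{4}\right) = 77 + \frac{95}{-361} \left(- \frac{1}{4}\right) = 77 + 95 \left(- \frac{1}{361}\right) \left(- \frac{1}{4}\right) = 77 - - \frac{5}{76} = 77 + \frac{5}{76} = \frac{5857}{76}$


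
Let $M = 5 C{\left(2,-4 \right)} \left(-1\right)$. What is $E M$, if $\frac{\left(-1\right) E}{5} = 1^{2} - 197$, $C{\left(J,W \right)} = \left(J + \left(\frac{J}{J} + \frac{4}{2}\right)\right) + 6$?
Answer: $-53900$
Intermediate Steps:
$C{\left(J,W \right)} = 9 + J$ ($C{\left(J,W \right)} = \left(J + \left(1 + 4 \cdot \frac{1}{2}\right)\right) + 6 = \left(J + \left(1 + 2\right)\right) + 6 = \left(J + 3\right) + 6 = \left(3 + J\right) + 6 = 9 + J$)
$E = 980$ ($E = - 5 \left(1^{2} - 197\right) = - 5 \left(1 - 197\right) = \left(-5\right) \left(-196\right) = 980$)
$M = -55$ ($M = 5 \left(9 + 2\right) \left(-1\right) = 5 \cdot 11 \left(-1\right) = 55 \left(-1\right) = -55$)
$E M = 980 \left(-55\right) = -53900$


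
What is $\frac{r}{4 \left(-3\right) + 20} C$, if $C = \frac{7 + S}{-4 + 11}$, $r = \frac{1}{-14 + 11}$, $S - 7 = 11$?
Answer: $- \frac{25}{168} \approx -0.14881$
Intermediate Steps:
$S = 18$ ($S = 7 + 11 = 18$)
$r = - \frac{1}{3}$ ($r = \frac{1}{-3} = - \frac{1}{3} \approx -0.33333$)
$C = \frac{25}{7}$ ($C = \frac{7 + 18}{-4 + 11} = \frac{25}{7} \approx 3.5714$)
$\frac{r}{4 \left(-3\right) + 20} C = - \frac{1}{3 \left(4 \left(-3\right) + 20\right)} \frac{25}{7} = - \frac{1}{3 \left(-12 + 20\right)} \frac{25}{7} = - \frac{1}{3 \cdot 8} \cdot \frac{25}{7} = \left(- \frac{1}{3}\right) \frac{1}{8} \cdot \frac{25}{7} = \left(- \frac{1}{24}\right) \frac{25}{7} = - \frac{25}{168}$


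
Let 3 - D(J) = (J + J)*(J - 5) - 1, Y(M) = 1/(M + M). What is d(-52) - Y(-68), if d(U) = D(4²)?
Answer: -47327/136 ≈ -347.99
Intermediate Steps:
Y(M) = 1/(2*M)
D(J) = 4 - 2*J*(-5 + J) (D(J) = 3 - ((J + J)*(J - 5) - 1) = 3 - ((2*J)*(-5 + J) - 1) = 3 - (2*J*(-5 + J) - 1) = 3 - (-1 + 2*J*(-5 + J)) = 3 + (1 - 2*J*(-5 + J)) = 4 - 2*J*(-5 + J))
d(U) = -348 (d(U) = 4 - 2*(4²)² + 10*4² = 4 - 2*16² + 10*16 = 4 - 2*256 + 160 = 4 - 512 + 160 = -348)
d(-52) - Y(-68) = -348 - 1/(2*(-68)) = -348 - (-1)/(2*68) = -348 - 1*(-1/136) = -348 + 1/136 = -47327/136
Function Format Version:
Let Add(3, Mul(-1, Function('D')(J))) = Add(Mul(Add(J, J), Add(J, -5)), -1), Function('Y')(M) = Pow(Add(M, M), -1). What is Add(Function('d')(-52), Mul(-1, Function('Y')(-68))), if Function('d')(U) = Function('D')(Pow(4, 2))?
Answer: Rational(-47327, 136) ≈ -347.99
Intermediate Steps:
Function('Y')(M) = Mul(Rational(1, 2), Pow(M, -1)) (Function('Y')(M) = Pow(Mul(2, M), -1) = Mul(Rational(1, 2), Pow(M, -1)))
Function('D')(J) = Add(4, Mul(-2, J, Add(-5, J))) (Function('D')(J) = Add(3, Mul(-1, Add(Mul(Add(J, J), Add(J, -5)), -1))) = Add(3, Mul(-1, Add(Mul(Mul(2, J), Add(-5, J)), -1))) = Add(3, Mul(-1, Add(Mul(2, J, Add(-5, J)), -1))) = Add(3, Mul(-1, Add(-1, Mul(2, J, Add(-5, J))))) = Add(3, Add(1, Mul(-2, J, Add(-5, J)))) = Add(4, Mul(-2, J, Add(-5, J))))
Function('d')(U) = -348 (Function('d')(U) = Add(4, Mul(-2, Pow(Pow(4, 2), 2)), Mul(10, Pow(4, 2))) = Add(4, Mul(-2, Pow(16, 2)), Mul(10, 16)) = Add(4, Mul(-2, 256), 160) = Add(4, -512, 160) = -348)
Add(Function('d')(-52), Mul(-1, Function('Y')(-68))) = Add(-348, Mul(-1, Mul(Rational(1, 2), Pow(-68, -1)))) = Add(-348, Mul(-1, Mul(Rational(1, 2), Rational(-1, 68)))) = Add(-348, Mul(-1, Rational(-1, 136))) = Add(-348, Rational(1, 136)) = Rational(-47327, 136)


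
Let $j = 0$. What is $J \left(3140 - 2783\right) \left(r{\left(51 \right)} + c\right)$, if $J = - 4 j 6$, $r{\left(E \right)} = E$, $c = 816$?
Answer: $0$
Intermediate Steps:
$J = 0$ ($J = \left(-4\right) 0 \cdot 6 = 0 \cdot 6 = 0$)
$J \left(3140 - 2783\right) \left(r{\left(51 \right)} + c\right) = 0 \left(3140 - 2783\right) \left(51 + 816\right) = 0 \cdot 357 \cdot 867 = 0 \cdot 309519 = 0$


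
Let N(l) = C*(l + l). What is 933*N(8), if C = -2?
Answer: -29856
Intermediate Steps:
N(l) = -4*l (N(l) = -2*(l + l) = -4*l)
933*N(8) = 933*(-4*8) = 933*(-32) = -29856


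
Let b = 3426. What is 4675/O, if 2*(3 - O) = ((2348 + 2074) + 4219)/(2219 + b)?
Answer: 52780750/25229 ≈ 2092.1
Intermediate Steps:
O = 25229/11290 (O = 3 - ((2348 + 2074) + 4219)/(2*(2219 + 3426)) = 3 - (4422 + 4219)/(2*5645) = 3 - 8641/(2*5645) = 3 - 1/2*8641/5645 = 3 - 8641/11290 = 25229/11290 ≈ 2.2346)
4675/O = 4675/(25229/11290) = 4675*(11290/25229) = 52780750/25229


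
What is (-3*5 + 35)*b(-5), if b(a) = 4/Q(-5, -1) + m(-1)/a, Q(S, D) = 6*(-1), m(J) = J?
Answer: -28/3 ≈ -9.3333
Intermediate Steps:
Q(S, D) = -6
b(a) = -⅔ - 1/a (b(a) = 4/(-6) - 1/a = 4*(-⅙) - 1/a = -⅔ - 1/a)
(-3*5 + 35)*b(-5) = (-3*5 + 35)*(-⅔ - 1/(-5)) = (-15 + 35)*(-⅔ - 1*(-⅕)) = 20*(-⅔ + ⅕) = 20*(-7/15) = -28/3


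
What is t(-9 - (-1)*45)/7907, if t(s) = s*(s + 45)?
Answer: 2916/7907 ≈ 0.36879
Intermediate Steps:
t(s) = s*(45 + s)
t(-9 - (-1)*45)/7907 = ((-9 - (-1)*45)*(45 + (-9 - (-1)*45)))/7907 = ((-9 - 1*(-45))*(45 + (-9 - 1*(-45))))*(1/7907) = ((-9 + 45)*(45 + (-9 + 45)))*(1/7907) = (36*(45 + 36))*(1/7907) = (36*81)*(1/7907) = 2916*(1/7907) = 2916/7907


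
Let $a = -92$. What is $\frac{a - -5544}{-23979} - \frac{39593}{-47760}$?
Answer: $\frac{76557003}{127248560} \approx 0.60163$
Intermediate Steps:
$\frac{a - -5544}{-23979} - \frac{39593}{-47760} = \frac{-92 - -5544}{-23979} - \frac{39593}{-47760} = \left(-92 + 5544\right) \left(- \frac{1}{23979}\right) - - \frac{39593}{47760} = 5452 \left(- \frac{1}{23979}\right) + \frac{39593}{47760} = - \frac{5452}{23979} + \frac{39593}{47760} = \frac{76557003}{127248560}$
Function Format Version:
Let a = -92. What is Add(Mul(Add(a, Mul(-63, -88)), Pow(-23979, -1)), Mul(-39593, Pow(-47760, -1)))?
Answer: Rational(76557003, 127248560) ≈ 0.60163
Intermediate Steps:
Add(Mul(Add(a, Mul(-63, -88)), Pow(-23979, -1)), Mul(-39593, Pow(-47760, -1))) = Add(Mul(Add(-92, Mul(-63, -88)), Pow(-23979, -1)), Mul(-39593, Pow(-47760, -1))) = Add(Mul(Add(-92, 5544), Rational(-1, 23979)), Mul(-39593, Rational(-1, 47760))) = Add(Mul(5452, Rational(-1, 23979)), Rational(39593, 47760)) = Add(Rational(-5452, 23979), Rational(39593, 47760)) = Rational(76557003, 127248560)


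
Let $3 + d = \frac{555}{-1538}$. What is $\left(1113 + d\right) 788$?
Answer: $\frac{672410250}{769} \approx 8.744 \cdot 10^{5}$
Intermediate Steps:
$d = - \frac{5169}{1538}$ ($d = -3 + \frac{555}{-1538} = -3 + 555 \left(- \frac{1}{1538}\right) = -3 - \frac{555}{1538} = - \frac{5169}{1538} \approx -3.3609$)
$\left(1113 + d\right) 788 = \left(1113 - \frac{5169}{1538}\right) 788 = \frac{1706625}{1538} \cdot 788 = \frac{672410250}{769}$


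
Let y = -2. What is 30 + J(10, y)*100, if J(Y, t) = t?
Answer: -170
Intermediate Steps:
30 + J(10, y)*100 = 30 - 2*100 = 30 - 200 = -170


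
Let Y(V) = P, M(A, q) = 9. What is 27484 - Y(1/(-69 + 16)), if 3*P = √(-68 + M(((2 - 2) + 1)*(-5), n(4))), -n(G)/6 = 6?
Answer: 27484 - I*√59/3 ≈ 27484.0 - 2.5604*I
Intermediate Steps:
n(G) = -36 (n(G) = -6*6 = -36)
P = I*√59/3 (P = √(-68 + 9)/3 = √(-59)/3 = (I*√59)/3 = I*√59/3 ≈ 2.5604*I)
Y(V) = I*√59/3
27484 - Y(1/(-69 + 16)) = 27484 - I*√59/3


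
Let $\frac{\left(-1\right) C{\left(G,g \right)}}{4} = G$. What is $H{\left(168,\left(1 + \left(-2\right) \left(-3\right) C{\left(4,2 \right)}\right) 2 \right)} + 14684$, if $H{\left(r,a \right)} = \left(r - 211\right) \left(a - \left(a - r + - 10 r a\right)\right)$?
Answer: $13733060$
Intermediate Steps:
$C{\left(G,g \right)} = - 4 G$
$H{\left(r,a \right)} = \left(-211 + r\right) \left(r + 10 a r\right)$ ($H{\left(r,a \right)} = \left(-211 + r\right) \left(a - \left(a - r - 10 a r\right)\right) = \left(-211 + r\right) \left(a + \left(r + \left(- a + 10 a r\right)\right)\right) = \left(-211 + r\right) \left(a + \left(r - a + 10 a r\right)\right) = \left(-211 + r\right) \left(r + 10 a r\right)$)
$H{\left(168,\left(1 + \left(-2\right) \left(-3\right) C{\left(4,2 \right)}\right) 2 \right)} + 14684 = 168 \left(-211 + 168 - 2110 \left(1 + \left(-2\right) \left(-3\right) \left(\left(-4\right) 4\right)\right) 2 + 10 \left(1 + \left(-2\right) \left(-3\right) \left(\left(-4\right) 4\right)\right) 2 \cdot 168\right) + 14684 = 168 \left(-211 + 168 - 2110 \left(1 + 6 \left(-16\right)\right) 2 + 10 \left(1 + 6 \left(-16\right)\right) 2 \cdot 168\right) + 14684 = 168 \left(-211 + 168 - 2110 \left(1 - 96\right) 2 + 10 \left(1 - 96\right) 2 \cdot 168\right) + 14684 = 168 \left(-211 + 168 - 2110 \left(\left(-95\right) 2\right) + 10 \left(\left(-95\right) 2\right) 168\right) + 14684 = 168 \left(-211 + 168 - -400900 + 10 \left(-190\right) 168\right) + 14684 = 168 \left(-211 + 168 + 400900 - 319200\right) + 14684 = 168 \cdot 81657 + 14684 = 13718376 + 14684 = 13733060$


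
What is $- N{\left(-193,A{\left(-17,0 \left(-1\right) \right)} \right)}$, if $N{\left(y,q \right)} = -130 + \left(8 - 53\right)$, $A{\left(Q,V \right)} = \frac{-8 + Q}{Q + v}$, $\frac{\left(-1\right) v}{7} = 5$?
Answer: $175$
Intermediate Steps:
$v = -35$ ($v = \left(-7\right) 5 = -35$)
$A{\left(Q,V \right)} = \frac{-8 + Q}{-35 + Q}$ ($A{\left(Q,V \right)} = \frac{-8 + Q}{Q - 35} = \frac{-8 + Q}{-35 + Q}$)
$N{\left(y,q \right)} = -175$ ($N{\left(y,q \right)} = -130 + \left(8 - 53\right) = -130 - 45 = -175$)
$- N{\left(-193,A{\left(-17,0 \left(-1\right) \right)} \right)} = \left(-1\right) \left(-175\right) = 175$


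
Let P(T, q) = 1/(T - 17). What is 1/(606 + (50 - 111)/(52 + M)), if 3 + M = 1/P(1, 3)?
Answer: 33/19937 ≈ 0.0016552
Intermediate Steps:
P(T, q) = 1/(-17 + T)
M = -19 (M = -3 + 1/(1/(-17 + 1)) = -3 + 1/(1/(-16)) = -3 + 1/(-1/16) = -3 - 16 = -19)
1/(606 + (50 - 111)/(52 + M)) = 1/(606 + (50 - 111)/(52 - 19)) = 1/(606 - 61/33) = 1/(19937/33) = 33/19937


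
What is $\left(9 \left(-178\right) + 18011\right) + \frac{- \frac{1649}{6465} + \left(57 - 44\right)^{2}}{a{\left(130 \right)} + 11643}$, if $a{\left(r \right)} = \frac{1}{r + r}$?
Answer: $\frac{64227262575169}{3914145033} \approx 16409.0$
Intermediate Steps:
$a{\left(r \right)} = \frac{1}{2 r}$
$\left(9 \left(-178\right) + 18011\right) + \frac{- \frac{1649}{6465} + \left(57 - 44\right)^{2}}{a{\left(130 \right)} + 11643} = \left(9 \left(-178\right) + 18011\right) + \frac{- \frac{1649}{6465} + \left(57 - 44\right)^{2}}{\frac{1}{2 \cdot 130} + 11643} = \left(-1602 + 18011\right) + \frac{\left(-1649\right) \frac{1}{6465} + 13^{2}}{\frac{1}{2} \cdot \frac{1}{130} + 11643} = 16409 + \frac{- \frac{1649}{6465} + 169}{\frac{1}{260} + 11643} = 16409 + \frac{1090936}{6465 \cdot \frac{3027181}{260}} = 16409 + \frac{1090936}{6465} \cdot \frac{260}{3027181} = 16409 + \frac{56728672}{3914145033} = \frac{64227262575169}{3914145033}$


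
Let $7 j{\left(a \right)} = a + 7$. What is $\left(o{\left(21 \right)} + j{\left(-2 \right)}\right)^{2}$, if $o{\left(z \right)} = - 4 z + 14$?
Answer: $\frac{235225}{49} \approx 4800.5$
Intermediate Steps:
$j{\left(a \right)} = 1 + \frac{a}{7}$ ($j{\left(a \right)} = \frac{a + 7}{7} = \frac{7 + a}{7} = 1 + \frac{a}{7}$)
$o{\left(z \right)} = 14 - 4 z$
$\left(o{\left(21 \right)} + j{\left(-2 \right)}\right)^{2} = \left(\left(14 - 84\right) + \left(1 + \frac{1}{7} \left(-2\right)\right)\right)^{2} = \left(\left(14 - 84\right) + \left(1 - \frac{2}{7}\right)\right)^{2} = \left(-70 + \frac{5}{7}\right)^{2} = \left(- \frac{485}{7}\right)^{2} = \frac{235225}{49}$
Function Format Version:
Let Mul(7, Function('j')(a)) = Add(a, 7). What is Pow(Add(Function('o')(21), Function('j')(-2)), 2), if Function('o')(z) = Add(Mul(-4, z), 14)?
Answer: Rational(235225, 49) ≈ 4800.5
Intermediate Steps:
Function('j')(a) = Add(1, Mul(Rational(1, 7), a)) (Function('j')(a) = Mul(Rational(1, 7), Add(a, 7)) = Mul(Rational(1, 7), Add(7, a)) = Add(1, Mul(Rational(1, 7), a)))
Function('o')(z) = Add(14, Mul(-4, z))
Pow(Add(Function('o')(21), Function('j')(-2)), 2) = Pow(Add(Add(14, Mul(-4, 21)), Add(1, Mul(Rational(1, 7), -2))), 2) = Pow(Add(Add(14, -84), Add(1, Rational(-2, 7))), 2) = Pow(Add(-70, Rational(5, 7)), 2) = Pow(Rational(-485, 7), 2) = Rational(235225, 49)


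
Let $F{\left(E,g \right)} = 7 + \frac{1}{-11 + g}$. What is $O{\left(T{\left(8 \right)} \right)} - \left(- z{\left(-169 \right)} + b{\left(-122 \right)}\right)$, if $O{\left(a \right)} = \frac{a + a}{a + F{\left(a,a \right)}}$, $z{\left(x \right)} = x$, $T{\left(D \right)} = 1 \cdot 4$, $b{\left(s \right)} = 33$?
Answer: $- \frac{3824}{19} \approx -201.26$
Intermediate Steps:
$T{\left(D \right)} = 4$
$O{\left(a \right)} = \frac{2 a}{a + \frac{-76 + 7 a}{-11 + a}}$ ($O{\left(a \right)} = \frac{a + a}{a + \frac{-76 + 7 a}{-11 + a}} = \frac{2 a}{a + \frac{-76 + 7 a}{-11 + a}}$)
$O{\left(T{\left(8 \right)} \right)} - \left(- z{\left(-169 \right)} + b{\left(-122 \right)}\right) = 2 \cdot 4 \frac{1}{-76 + 4^{2} - 16} \left(-11 + 4\right) - 202 = 2 \cdot 4 \frac{1}{-76 + 16 - 16} \left(-7\right) - 202 = 2 \cdot 4 \frac{1}{-76} \left(-7\right) - 202 = 2 \cdot 4 \left(- \frac{1}{76}\right) \left(-7\right) - 202 = \frac{14}{19} - 202 = - \frac{3824}{19}$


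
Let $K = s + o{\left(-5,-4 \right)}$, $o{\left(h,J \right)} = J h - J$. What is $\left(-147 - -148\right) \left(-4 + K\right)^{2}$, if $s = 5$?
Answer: $625$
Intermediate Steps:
$o{\left(h,J \right)} = - J + J h$
$K = 29$ ($K = 5 - 4 \left(-1 - 5\right) = 5 - -24 = 5 + 24 = 29$)
$\left(-147 - -148\right) \left(-4 + K\right)^{2} = \left(-147 - -148\right) \left(-4 + 29\right)^{2} = \left(-147 + 148\right) 25^{2} = 1 \cdot 625 = 625$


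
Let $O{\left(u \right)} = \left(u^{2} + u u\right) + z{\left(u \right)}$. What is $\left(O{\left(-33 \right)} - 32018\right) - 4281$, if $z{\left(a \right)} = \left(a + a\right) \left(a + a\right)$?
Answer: $-29765$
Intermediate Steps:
$z{\left(a \right)} = 4 a^{2}$ ($z{\left(a \right)} = 2 a 2 a = 4 a^{2}$)
$O{\left(u \right)} = 6 u^{2}$ ($O{\left(u \right)} = \left(u^{2} + u u\right) + 4 u^{2} = \left(u^{2} + u^{2}\right) + 4 u^{2} = 2 u^{2} + 4 u^{2} = 6 u^{2}$)
$\left(O{\left(-33 \right)} - 32018\right) - 4281 = \left(6 \left(-33\right)^{2} - 32018\right) - 4281 = \left(6 \cdot 1089 - 32018\right) - 4281 = \left(6534 - 32018\right) - 4281 = -25484 - 4281 = -29765$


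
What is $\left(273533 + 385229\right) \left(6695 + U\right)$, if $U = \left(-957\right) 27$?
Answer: $-12611339728$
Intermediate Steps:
$U = -25839$
$\left(273533 + 385229\right) \left(6695 + U\right) = \left(273533 + 385229\right) \left(6695 - 25839\right) = 658762 \left(-19144\right) = -12611339728$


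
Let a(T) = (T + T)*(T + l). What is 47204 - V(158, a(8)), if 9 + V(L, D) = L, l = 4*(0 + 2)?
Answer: 47055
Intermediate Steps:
l = 8 (l = 4*2 = 8)
a(T) = 2*T*(8 + T) (a(T) = (T + T)*(T + 8) = (2*T)*(8 + T) = 2*T*(8 + T))
V(L, D) = -9 + L
47204 - V(158, a(8)) = 47204 - (-9 + 158) = 47204 - 1*149 = 47204 - 149 = 47055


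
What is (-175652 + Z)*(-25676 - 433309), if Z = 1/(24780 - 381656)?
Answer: 28771925977479705/356876 ≈ 8.0622e+10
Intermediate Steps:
Z = -1/356876 (Z = 1/(-356876) = -1/356876 ≈ -2.8021e-6)
(-175652 + Z)*(-25676 - 433309) = (-175652 - 1/356876)*(-25676 - 433309) = -62685983153/356876*(-458985) = 28771925977479705/356876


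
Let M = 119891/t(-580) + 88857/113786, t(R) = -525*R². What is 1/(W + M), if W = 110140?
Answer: 10047872730000/1106680542178626337 ≈ 9.0793e-6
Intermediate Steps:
M = 7839696426337/10047872730000 (M = 119891/((-525*(-580)²)) + 88857/113786 = 119891/((-525*336400)) + 88857*(1/113786) = 119891/(-176610000) + 88857/113786 = 119891*(-1/176610000) + 88857/113786 = -119891/176610000 + 88857/113786 = 7839696426337/10047872730000 ≈ 0.78023)
1/(W + M) = 1/(110140 + 7839696426337/10047872730000) = 1/(1106680542178626337/10047872730000) = 10047872730000/1106680542178626337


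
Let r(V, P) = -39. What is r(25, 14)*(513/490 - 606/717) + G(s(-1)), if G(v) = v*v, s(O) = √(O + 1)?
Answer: -921453/117110 ≈ -7.8683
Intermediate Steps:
s(O) = √(1 + O)
G(v) = v²
r(25, 14)*(513/490 - 606/717) + G(s(-1)) = -39*(513/490 - 606/717) + (√(1 - 1))² = -39*(513*(1/490) - 606*1/717) + (√0)² = -39*(513/490 - 202/239) + 0² = -39*23627/117110 + 0 = -921453/117110 + 0 = -921453/117110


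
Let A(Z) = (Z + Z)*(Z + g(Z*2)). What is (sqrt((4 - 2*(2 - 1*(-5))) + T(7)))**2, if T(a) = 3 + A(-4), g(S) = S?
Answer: 89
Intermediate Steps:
A(Z) = 6*Z**2 (A(Z) = (Z + Z)*(Z + Z*2) = (2*Z)*(Z + 2*Z) = (2*Z)*(3*Z) = 6*Z**2)
T(a) = 99 (T(a) = 3 + 6*(-4)**2 = 3 + 6*16 = 3 + 96 = 99)
(sqrt((4 - 2*(2 - 1*(-5))) + T(7)))**2 = (sqrt((4 - 2*(2 - 1*(-5))) + 99))**2 = (sqrt((4 - 2*(2 + 5)) + 99))**2 = (sqrt((4 - 2*7) + 99))**2 = (sqrt((4 - 14) + 99))**2 = (sqrt(-10 + 99))**2 = (sqrt(89))**2 = 89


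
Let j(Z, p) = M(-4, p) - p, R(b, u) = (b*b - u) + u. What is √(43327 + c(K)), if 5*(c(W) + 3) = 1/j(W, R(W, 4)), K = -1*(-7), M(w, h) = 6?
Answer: √2002651685/215 ≈ 208.14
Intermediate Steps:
R(b, u) = b² (R(b, u) = (b² - u) + u = b²)
K = 7
j(Z, p) = 6 - p
c(W) = -3 + 1/(5*(6 - W²))
√(43327 + c(K)) = √(43327 + (89 - 15*7²)/(5*(-6 + 7²))) = √(43327 + (89 - 15*49)/(5*(-6 + 49))) = √(43327 + (⅕)*(89 - 735)/43) = √(43327 + (⅕)*(1/43)*(-646)) = √(43327 - 646/215) = √(9314659/215) = √2002651685/215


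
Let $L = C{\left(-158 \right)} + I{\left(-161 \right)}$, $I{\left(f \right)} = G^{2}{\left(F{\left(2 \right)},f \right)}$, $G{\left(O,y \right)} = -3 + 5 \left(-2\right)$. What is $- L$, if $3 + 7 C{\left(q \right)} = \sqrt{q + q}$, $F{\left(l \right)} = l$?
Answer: $- \frac{1180}{7} - \frac{2 i \sqrt{79}}{7} \approx -168.57 - 2.5395 i$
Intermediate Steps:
$G{\left(O,y \right)} = -13$ ($G{\left(O,y \right)} = -3 - 10 = -13$)
$C{\left(q \right)} = - \frac{3}{7} + \frac{\sqrt{2} \sqrt{q}}{7}$ ($C{\left(q \right)} = - \frac{3}{7} + \frac{\sqrt{q + q}}{7} = - \frac{3}{7} + \frac{\sqrt{2 q}}{7} = - \frac{3}{7} + \frac{\sqrt{2} \sqrt{q}}{7}$)
$I{\left(f \right)} = 169$ ($I{\left(f \right)} = \left(-13\right)^{2} = 169$)
$L = \frac{1180}{7} + \frac{2 i \sqrt{79}}{7}$ ($L = \left(- \frac{3}{7} + \frac{\sqrt{2} \sqrt{-158}}{7}\right) + 169 = \left(- \frac{3}{7} + \frac{\sqrt{2} i \sqrt{158}}{7}\right) + 169 = \left(- \frac{3}{7} + \frac{2 i \sqrt{79}}{7}\right) + 169 = \frac{1180}{7} + \frac{2 i \sqrt{79}}{7} \approx 168.57 + 2.5395 i$)
$- L = - (\frac{1180}{7} + \frac{2 i \sqrt{79}}{7}) = - \frac{1180}{7} - \frac{2 i \sqrt{79}}{7}$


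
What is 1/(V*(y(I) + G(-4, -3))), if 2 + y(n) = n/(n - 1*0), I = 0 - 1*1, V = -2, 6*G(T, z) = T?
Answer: 3/10 ≈ 0.30000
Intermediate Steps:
G(T, z) = T/6
I = -1 (I = 0 - 1 = -1)
y(n) = -1 (y(n) = -2 + n/(n - 1*0) = -2 + n/(n + 0) = -2 + n/n = -2 + 1 = -1)
1/(V*(y(I) + G(-4, -3))) = 1/(-2*(-1 + (⅙)*(-4))) = 1/(-2*(-1 - ⅔)) = 1/(-2*(-5/3)) = 1/(10/3) = 3/10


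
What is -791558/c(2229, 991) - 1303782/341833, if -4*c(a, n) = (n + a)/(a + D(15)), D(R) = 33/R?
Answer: 3018592436978434/1375877825 ≈ 2.1939e+6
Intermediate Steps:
c(a, n) = -(a + n)/(4*(11/5 + a)) (c(a, n) = -(n + a)/(4*(a + 33/15)) = -(a + n)/(4*(a + 33*(1/15))) = -(a + n)/(4*(a + 11/5)) = -(a + n)/(4*(11/5 + a)))
-791558/c(2229, 991) - 1303782/341833 = -791558*4*(11 + 5*2229)/(5*(-1*2229 - 1*991)) - 1303782/341833 = -791558*4*(11 + 11145)/(5*(-2229 - 991)) - 1303782*1/341833 = -791558/((5/4)*(-3220)/11156) - 1303782/341833 = -791558/((5/4)*(1/11156)*(-3220)) - 1303782/341833 = -791558/(-4025/11156) - 1303782/341833 = -791558*(-11156/4025) - 1303782/341833 = 8830621048/4025 - 1303782/341833 = 3018592436978434/1375877825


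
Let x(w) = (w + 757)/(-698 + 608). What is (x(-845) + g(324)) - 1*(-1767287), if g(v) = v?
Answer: 79542539/45 ≈ 1.7676e+6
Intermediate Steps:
x(w) = -757/90 - w/90 (x(w) = (757 + w)/(-90) = (757 + w)*(-1/90) = -757/90 - w/90)
(x(-845) + g(324)) - 1*(-1767287) = ((-757/90 - 1/90*(-845)) + 324) - 1*(-1767287) = ((-757/90 + 169/18) + 324) + 1767287 = (44/45 + 324) + 1767287 = 14624/45 + 1767287 = 79542539/45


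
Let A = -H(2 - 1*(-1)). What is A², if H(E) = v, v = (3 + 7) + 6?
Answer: 256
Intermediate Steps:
v = 16 (v = 10 + 6 = 16)
H(E) = 16
A = -16 (A = -1*16 = -16)
A² = (-16)² = 256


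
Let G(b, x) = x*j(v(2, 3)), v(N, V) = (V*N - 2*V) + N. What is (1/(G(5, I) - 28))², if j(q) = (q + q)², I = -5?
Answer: 1/11664 ≈ 8.5734e-5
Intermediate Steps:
v(N, V) = N - 2*V + N*V (v(N, V) = (N*V - 2*V) + N = (-2*V + N*V) + N = N - 2*V + N*V)
j(q) = 4*q² (j(q) = (2*q)² = 4*q²)
G(b, x) = 16*x (G(b, x) = x*(4*(2 - 2*3 + 2*3)²) = x*(4*(2 - 6 + 6)²) = x*(4*2²) = x*(4*4) = x*16 = 16*x)
(1/(G(5, I) - 28))² = (1/(16*(-5) - 28))² = (1/(-80 - 28))² = (1/(-108))² = (-1/108)² = 1/11664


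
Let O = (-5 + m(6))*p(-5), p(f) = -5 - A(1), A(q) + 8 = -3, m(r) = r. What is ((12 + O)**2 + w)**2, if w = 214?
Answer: 289444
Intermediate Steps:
A(q) = -11 (A(q) = -8 - 3 = -11)
p(f) = 6 (p(f) = -5 - 1*(-11) = -5 + 11 = 6)
O = 6 (O = (-5 + 6)*6 = 1*6 = 6)
((12 + O)**2 + w)**2 = ((12 + 6)**2 + 214)**2 = (18**2 + 214)**2 = (324 + 214)**2 = 538**2 = 289444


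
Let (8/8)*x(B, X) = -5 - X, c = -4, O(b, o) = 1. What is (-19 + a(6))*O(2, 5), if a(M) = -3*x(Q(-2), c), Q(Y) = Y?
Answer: -16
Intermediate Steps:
x(B, X) = -5 - X
a(M) = 3 (a(M) = -3*(-5 - 1*(-4)) = -3*(-5 + 4) = -3*(-1) = 3)
(-19 + a(6))*O(2, 5) = (-19 + 3)*1 = -16*1 = -16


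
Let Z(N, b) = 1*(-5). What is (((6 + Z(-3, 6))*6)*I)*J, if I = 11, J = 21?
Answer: 1386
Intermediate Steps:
Z(N, b) = -5
(((6 + Z(-3, 6))*6)*I)*J = (((6 - 5)*6)*11)*21 = ((1*6)*11)*21 = (6*11)*21 = 66*21 = 1386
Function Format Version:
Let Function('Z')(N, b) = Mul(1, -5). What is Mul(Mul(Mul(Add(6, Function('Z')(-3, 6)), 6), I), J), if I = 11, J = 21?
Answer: 1386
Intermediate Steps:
Function('Z')(N, b) = -5
Mul(Mul(Mul(Add(6, Function('Z')(-3, 6)), 6), I), J) = Mul(Mul(Mul(Add(6, -5), 6), 11), 21) = Mul(Mul(Mul(1, 6), 11), 21) = Mul(Mul(6, 11), 21) = Mul(66, 21) = 1386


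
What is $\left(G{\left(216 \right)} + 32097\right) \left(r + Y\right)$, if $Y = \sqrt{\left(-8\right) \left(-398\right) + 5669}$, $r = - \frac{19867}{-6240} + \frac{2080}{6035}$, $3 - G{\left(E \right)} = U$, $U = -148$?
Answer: $\frac{107125070579}{941460} + 32248 \sqrt{8853} \approx 3.148 \cdot 10^{6}$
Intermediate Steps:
$G{\left(E \right)} = 151$ ($G{\left(E \right)} = 3 - -148 = 3 + 148 = 151$)
$r = \frac{26575309}{7531680}$ ($r = \left(-19867\right) \left(- \frac{1}{6240}\right) + 2080 \cdot \frac{1}{6035} = \frac{19867}{6240} + \frac{416}{1207} = \frac{26575309}{7531680} \approx 3.5285$)
$Y = \sqrt{8853}$ ($Y = \sqrt{3184 + 5669} = \sqrt{8853} \approx 94.09$)
$\left(G{\left(216 \right)} + 32097\right) \left(r + Y\right) = \left(151 + 32097\right) \left(\frac{26575309}{7531680} + \sqrt{8853}\right) = 32248 \left(\frac{26575309}{7531680} + \sqrt{8853}\right) = \frac{107125070579}{941460} + 32248 \sqrt{8853}$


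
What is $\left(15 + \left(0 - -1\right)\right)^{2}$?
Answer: $256$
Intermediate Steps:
$\left(15 + \left(0 - -1\right)\right)^{2} = \left(15 + \left(0 + 1\right)\right)^{2} = \left(15 + 1\right)^{2} = 16^{2} = 256$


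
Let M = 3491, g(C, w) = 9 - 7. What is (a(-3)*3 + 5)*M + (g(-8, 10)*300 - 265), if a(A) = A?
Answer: -13629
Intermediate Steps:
g(C, w) = 2
(a(-3)*3 + 5)*M + (g(-8, 10)*300 - 265) = (-3*3 + 5)*3491 + (2*300 - 265) = (-9 + 5)*3491 + (600 - 265) = -4*3491 + 335 = -13964 + 335 = -13629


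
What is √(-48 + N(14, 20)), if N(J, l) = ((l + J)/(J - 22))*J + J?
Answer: I*√374/2 ≈ 9.6695*I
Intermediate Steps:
N(J, l) = J + J*(J + l)/(-22 + J) (N(J, l) = ((J + l)/(-22 + J))*J + J = J*(J + l)/(-22 + J) + J = J + J*(J + l)/(-22 + J))
√(-48 + N(14, 20)) = √(-48 + 14*(-22 + 20 + 2*14)/(-22 + 14)) = √(-48 + 14*(-22 + 20 + 28)/(-8)) = √(-48 + 14*(-⅛)*26) = √(-48 - 91/2) = √(-187/2) = I*√374/2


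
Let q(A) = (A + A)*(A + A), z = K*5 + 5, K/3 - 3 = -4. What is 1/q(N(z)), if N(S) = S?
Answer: 1/400 ≈ 0.0025000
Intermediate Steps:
K = -3 (K = 9 + 3*(-4) = 9 - 12 = -3)
z = -10 (z = -3*5 + 5 = -15 + 5 = -10)
q(A) = 4*A² (q(A) = (2*A)*(2*A) = 4*A²)
1/q(N(z)) = 1/(4*(-10)²) = 1/(4*100) = 1/400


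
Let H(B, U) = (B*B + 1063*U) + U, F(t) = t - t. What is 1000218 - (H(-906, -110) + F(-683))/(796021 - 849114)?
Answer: 53105278070/53093 ≈ 1.0002e+6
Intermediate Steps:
F(t) = 0
H(B, U) = B² + 1064*U (H(B, U) = (B² + 1063*U) + U = B² + 1064*U)
1000218 - (H(-906, -110) + F(-683))/(796021 - 849114) = 1000218 - (((-906)² + 1064*(-110)) + 0)/(796021 - 849114) = 1000218 - ((820836 - 117040) + 0)/(-53093) = 1000218 - (703796 + 0)*(-1)/53093 = 1000218 - 703796*(-1)/53093 = 1000218 - 1*(-703796/53093) = 1000218 + 703796/53093 = 53105278070/53093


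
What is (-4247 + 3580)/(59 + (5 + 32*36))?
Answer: -667/1216 ≈ -0.54852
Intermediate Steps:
(-4247 + 3580)/(59 + (5 + 32*36)) = -667/(59 + (5 + 1152)) = -667/(59 + 1157) = -667/1216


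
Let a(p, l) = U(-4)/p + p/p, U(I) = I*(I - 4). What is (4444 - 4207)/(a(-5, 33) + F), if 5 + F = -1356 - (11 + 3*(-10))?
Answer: -1185/6737 ≈ -0.17589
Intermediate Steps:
U(I) = I*(-4 + I)
F = -1342 (F = -5 + (-1356 - (11 + 3*(-10))) = -5 + (-1356 - (11 - 30)) = -5 + (-1356 - 1*(-19)) = -5 + (-1356 + 19) = -5 - 1337 = -1342)
a(p, l) = 1 + 32/p (a(p, l) = (-4*(-4 - 4))/p + p/p = (-4*(-8))/p + 1 = 32/p + 1 = 1 + 32/p)
(4444 - 4207)/(a(-5, 33) + F) = (4444 - 4207)/((32 - 5)/(-5) - 1342) = 237/(-⅕*27 - 1342) = 237/(-27/5 - 1342) = 237/(-6737/5) = 237*(-5/6737) = -1185/6737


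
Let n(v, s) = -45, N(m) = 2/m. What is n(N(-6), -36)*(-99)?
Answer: 4455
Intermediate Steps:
n(N(-6), -36)*(-99) = -45*(-99) = 4455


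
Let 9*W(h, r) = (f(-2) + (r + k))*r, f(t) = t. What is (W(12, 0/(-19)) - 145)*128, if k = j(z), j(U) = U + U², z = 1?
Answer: -18560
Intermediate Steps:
k = 2 (k = 1*(1 + 1) = 1*2 = 2)
W(h, r) = r²/9 (W(h, r) = ((-2 + (r + 2))*r)/9 = ((-2 + (2 + r))*r)/9 = (r*r)/9 = r²/9)
(W(12, 0/(-19)) - 145)*128 = ((0/(-19))²/9 - 145)*128 = ((0*(-1/19))²/9 - 145)*128 = ((⅑)*0² - 145)*128 = ((⅑)*0 - 145)*128 = (0 - 145)*128 = -145*128 = -18560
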